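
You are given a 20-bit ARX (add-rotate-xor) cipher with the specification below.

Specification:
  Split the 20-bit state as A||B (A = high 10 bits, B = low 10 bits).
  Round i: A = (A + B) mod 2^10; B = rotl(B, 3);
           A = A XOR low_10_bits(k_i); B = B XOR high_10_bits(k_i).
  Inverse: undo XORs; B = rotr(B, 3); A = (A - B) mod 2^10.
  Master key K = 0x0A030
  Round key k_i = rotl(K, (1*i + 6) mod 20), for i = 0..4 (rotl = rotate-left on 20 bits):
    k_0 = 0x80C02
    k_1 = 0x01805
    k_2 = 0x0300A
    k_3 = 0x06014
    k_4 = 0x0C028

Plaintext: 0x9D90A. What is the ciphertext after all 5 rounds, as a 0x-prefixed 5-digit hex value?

0xE3EB5

s_0 = plaintext = 0x9D90A
s_1 = Round(s_0, k_0) = 0xE0A51
s_2 = Round(s_1, k_1) = 0x75A8A
s_3 = Round(s_2, k_2) = 0x1A859
s_4 = Round(s_3, k_3) = 0x35ED0
s_5 = Round(s_4, k_4) = 0xE3EB5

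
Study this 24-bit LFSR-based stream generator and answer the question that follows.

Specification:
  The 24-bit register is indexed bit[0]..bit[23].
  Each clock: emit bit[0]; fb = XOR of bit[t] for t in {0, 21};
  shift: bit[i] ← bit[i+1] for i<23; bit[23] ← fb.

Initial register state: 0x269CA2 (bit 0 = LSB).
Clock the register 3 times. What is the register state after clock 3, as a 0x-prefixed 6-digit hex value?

0x64D394

reg_0 = 0x269CA2
clock 1: out=0, reg = 0x934E51
clock 2: out=1, reg = 0xC9A728
clock 3: out=0, reg = 0x64D394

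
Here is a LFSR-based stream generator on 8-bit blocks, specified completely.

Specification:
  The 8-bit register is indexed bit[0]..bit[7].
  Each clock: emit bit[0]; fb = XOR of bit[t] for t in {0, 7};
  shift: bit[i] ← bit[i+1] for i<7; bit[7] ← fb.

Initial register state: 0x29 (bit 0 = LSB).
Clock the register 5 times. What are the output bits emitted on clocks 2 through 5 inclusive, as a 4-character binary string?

reg_0 = 0x29
clock 1: out=1, reg = 0x94
clock 2: out=0, reg = 0xCA
clock 3: out=0, reg = 0xE5
clock 4: out=1, reg = 0x72
clock 5: out=0, reg = 0x39

0010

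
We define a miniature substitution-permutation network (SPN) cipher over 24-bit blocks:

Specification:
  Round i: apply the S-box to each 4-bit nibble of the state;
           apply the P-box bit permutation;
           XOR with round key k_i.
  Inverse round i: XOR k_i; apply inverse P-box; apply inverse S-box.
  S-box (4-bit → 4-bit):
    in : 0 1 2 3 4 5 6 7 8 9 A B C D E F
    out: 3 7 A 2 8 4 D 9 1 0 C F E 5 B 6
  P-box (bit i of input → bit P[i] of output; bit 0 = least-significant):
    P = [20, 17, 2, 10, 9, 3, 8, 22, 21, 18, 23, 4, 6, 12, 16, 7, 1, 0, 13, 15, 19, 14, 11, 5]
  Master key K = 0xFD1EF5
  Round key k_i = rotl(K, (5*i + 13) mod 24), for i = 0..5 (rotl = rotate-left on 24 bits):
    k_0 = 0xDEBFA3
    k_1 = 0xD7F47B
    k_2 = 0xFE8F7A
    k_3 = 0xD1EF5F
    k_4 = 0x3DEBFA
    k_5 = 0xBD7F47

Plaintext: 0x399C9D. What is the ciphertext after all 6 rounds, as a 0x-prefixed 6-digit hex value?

s_0 = plaintext = 0x399C9D
s_1 = Round(s_0, k_0) = 0x4AFFB7
s_2 = Round(s_1, k_1) = 0x024353
s_3 = Round(s_2, k_2) = 0xF04EFB
s_4 = Round(s_3, k_3) = 0xE7A2C0
s_5 = Round(s_4, k_4) = 0x622A40
s_6 = Round(s_5, k_5) = 0x67E7F6

0x67E7F6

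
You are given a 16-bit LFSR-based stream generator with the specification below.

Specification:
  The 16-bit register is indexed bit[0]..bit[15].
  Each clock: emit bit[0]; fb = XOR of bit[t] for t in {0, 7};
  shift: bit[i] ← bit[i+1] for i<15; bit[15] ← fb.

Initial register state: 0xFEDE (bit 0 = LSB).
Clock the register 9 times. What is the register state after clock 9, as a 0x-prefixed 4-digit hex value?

reg_0 = 0xFEDE
clock 1: out=0, reg = 0xFF6F
clock 2: out=1, reg = 0xFFB7
clock 3: out=1, reg = 0x7FDB
clock 4: out=1, reg = 0x3FED
clock 5: out=1, reg = 0x1FF6
clock 6: out=0, reg = 0x8FFB
clock 7: out=1, reg = 0x47FD
clock 8: out=1, reg = 0x23FE
clock 9: out=0, reg = 0x91FF

0x91FF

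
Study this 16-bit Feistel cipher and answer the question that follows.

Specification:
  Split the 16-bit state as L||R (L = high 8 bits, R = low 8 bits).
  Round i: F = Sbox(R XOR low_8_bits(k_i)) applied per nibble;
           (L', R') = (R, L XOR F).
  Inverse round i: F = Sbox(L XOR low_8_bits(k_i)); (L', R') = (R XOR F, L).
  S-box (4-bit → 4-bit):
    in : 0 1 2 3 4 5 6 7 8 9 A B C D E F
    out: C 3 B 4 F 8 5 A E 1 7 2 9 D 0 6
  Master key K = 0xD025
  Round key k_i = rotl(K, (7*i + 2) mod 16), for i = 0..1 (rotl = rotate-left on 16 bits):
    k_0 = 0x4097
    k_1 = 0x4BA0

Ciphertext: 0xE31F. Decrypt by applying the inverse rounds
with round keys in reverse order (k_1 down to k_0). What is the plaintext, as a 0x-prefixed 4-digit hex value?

s_0 = ciphertext = 0xE31F
s_1 = InvRound(s_0, k_1) = 0xEBE3
s_2 = InvRound(s_1, k_0) = 0x4AEB

0x4AEB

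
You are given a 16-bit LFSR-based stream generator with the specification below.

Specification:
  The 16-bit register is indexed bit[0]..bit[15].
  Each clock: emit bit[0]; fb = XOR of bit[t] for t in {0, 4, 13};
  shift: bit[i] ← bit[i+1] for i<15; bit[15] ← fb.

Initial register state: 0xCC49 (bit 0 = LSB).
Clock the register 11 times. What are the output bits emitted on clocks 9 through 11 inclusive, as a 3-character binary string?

001

reg_0 = 0xCC49
clock 1: out=1, reg = 0xE624
clock 2: out=0, reg = 0xF312
clock 3: out=0, reg = 0x7989
clock 4: out=1, reg = 0x3CC4
clock 5: out=0, reg = 0x9E62
clock 6: out=0, reg = 0x4F31
clock 7: out=1, reg = 0x2798
clock 8: out=0, reg = 0x13CC
clock 9: out=0, reg = 0x09E6
clock 10: out=0, reg = 0x04F3
clock 11: out=1, reg = 0x0279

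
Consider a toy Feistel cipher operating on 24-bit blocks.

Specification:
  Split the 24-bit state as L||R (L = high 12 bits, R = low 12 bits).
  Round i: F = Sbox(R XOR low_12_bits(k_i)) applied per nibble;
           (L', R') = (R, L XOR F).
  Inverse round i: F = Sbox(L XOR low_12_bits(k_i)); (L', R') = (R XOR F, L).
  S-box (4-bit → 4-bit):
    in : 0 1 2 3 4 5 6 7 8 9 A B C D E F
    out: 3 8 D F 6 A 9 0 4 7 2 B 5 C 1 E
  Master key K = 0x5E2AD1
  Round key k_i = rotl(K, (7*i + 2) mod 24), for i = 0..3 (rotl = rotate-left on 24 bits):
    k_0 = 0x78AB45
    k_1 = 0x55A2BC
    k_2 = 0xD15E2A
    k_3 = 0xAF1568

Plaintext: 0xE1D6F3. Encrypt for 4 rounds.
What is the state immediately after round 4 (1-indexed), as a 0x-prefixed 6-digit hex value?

s_0 = plaintext = 0xE1D6F3
s_1 = Round(s_0, k_0) = 0x6F32A4
s_2 = Round(s_1, k_1) = 0x2A4577
s_3 = Round(s_2, k_2) = 0x577908
s_4 = Round(s_3, k_3) = 0x9080E4

0x9080E4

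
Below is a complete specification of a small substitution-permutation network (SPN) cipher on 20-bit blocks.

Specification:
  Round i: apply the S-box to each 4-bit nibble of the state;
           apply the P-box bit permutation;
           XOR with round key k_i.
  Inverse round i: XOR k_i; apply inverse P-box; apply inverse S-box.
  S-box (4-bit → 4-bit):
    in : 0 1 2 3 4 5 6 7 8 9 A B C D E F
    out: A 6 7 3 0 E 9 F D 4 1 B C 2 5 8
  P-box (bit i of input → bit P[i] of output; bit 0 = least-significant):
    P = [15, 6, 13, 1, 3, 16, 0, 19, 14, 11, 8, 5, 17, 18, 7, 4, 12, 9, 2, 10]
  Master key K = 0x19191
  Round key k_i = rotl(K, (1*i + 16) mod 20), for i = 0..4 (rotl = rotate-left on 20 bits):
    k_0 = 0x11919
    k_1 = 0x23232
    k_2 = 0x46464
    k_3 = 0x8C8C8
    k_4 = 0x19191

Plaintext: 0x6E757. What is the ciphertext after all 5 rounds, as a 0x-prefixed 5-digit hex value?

0x319C5

s_0 = plaintext = 0x6E757
s_1 = Round(s_0, k_0) = 0xAE4FA
s_2 = Round(s_1, k_1) = 0x8A2B2
s_3 = Round(s_2, k_2) = 0xF9928
s_4 = Round(s_3, k_3) = 0x96D43
s_5 = Round(s_4, k_4) = 0x319C5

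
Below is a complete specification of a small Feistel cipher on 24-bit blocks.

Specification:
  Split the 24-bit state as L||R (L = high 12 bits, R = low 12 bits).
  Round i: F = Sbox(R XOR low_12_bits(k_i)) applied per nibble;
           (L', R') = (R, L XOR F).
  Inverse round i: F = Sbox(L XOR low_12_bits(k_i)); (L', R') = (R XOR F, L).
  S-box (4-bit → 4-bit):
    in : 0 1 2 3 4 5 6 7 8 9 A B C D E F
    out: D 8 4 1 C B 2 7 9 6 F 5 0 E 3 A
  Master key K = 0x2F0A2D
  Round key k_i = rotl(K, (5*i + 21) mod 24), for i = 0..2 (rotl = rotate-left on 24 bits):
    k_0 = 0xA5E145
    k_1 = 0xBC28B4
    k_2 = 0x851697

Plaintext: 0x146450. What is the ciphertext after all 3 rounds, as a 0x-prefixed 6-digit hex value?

0x026895

s_0 = plaintext = 0x146450
s_1 = Round(s_0, k_0) = 0x450ACD
s_2 = Round(s_1, k_1) = 0xACD026
s_3 = Round(s_2, k_2) = 0x026895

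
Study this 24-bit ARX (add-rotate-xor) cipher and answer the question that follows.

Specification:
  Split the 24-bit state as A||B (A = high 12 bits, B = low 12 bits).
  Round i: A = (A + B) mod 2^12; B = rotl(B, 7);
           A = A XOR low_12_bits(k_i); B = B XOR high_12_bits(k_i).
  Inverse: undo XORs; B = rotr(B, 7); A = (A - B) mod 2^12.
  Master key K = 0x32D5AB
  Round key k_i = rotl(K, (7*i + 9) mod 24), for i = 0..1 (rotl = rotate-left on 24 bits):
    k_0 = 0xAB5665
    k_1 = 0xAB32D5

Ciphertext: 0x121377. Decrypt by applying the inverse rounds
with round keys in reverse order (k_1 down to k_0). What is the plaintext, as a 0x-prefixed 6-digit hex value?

s_0 = ciphertext = 0x121377
s_1 = InvRound(s_0, k_1) = 0xB61893
s_2 = InvRound(s_1, k_0) = 0x8404C4

0x8404C4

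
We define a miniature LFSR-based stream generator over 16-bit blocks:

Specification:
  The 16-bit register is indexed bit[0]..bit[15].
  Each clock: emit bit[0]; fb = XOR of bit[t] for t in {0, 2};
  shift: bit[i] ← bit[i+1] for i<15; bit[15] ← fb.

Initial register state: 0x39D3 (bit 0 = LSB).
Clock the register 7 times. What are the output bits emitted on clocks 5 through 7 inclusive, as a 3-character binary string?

reg_0 = 0x39D3
clock 1: out=1, reg = 0x9CE9
clock 2: out=1, reg = 0xCE74
clock 3: out=0, reg = 0xE73A
clock 4: out=0, reg = 0x739D
clock 5: out=1, reg = 0x39CE
clock 6: out=0, reg = 0x9CE7
clock 7: out=1, reg = 0x4E73

101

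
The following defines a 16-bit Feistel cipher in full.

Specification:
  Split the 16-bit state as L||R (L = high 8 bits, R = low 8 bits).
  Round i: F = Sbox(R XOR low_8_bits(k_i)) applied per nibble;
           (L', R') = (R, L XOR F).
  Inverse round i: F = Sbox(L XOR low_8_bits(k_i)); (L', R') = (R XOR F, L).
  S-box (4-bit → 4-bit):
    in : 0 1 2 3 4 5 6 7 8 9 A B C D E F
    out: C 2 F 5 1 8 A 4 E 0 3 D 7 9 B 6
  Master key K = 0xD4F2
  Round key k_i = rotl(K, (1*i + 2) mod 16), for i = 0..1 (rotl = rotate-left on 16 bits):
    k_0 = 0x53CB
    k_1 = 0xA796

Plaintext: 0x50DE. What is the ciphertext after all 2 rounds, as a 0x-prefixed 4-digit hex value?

s_0 = plaintext = 0x50DE
s_1 = Round(s_0, k_0) = 0xDE78
s_2 = Round(s_1, k_1) = 0x7865

0x7865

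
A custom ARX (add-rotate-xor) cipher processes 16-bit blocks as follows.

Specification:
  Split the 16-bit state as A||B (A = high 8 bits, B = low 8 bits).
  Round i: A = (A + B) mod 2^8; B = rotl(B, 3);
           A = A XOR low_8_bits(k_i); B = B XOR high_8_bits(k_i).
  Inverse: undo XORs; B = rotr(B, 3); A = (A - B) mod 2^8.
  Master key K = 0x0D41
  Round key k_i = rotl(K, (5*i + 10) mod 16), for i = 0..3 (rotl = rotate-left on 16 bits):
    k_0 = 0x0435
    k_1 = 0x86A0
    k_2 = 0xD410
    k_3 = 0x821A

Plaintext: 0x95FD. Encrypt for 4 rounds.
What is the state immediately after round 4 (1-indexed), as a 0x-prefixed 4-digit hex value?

s_0 = plaintext = 0x95FD
s_1 = Round(s_0, k_0) = 0xA7EB
s_2 = Round(s_1, k_1) = 0x32D9
s_3 = Round(s_2, k_2) = 0x1B1A
s_4 = Round(s_3, k_3) = 0x2F52

0x2F52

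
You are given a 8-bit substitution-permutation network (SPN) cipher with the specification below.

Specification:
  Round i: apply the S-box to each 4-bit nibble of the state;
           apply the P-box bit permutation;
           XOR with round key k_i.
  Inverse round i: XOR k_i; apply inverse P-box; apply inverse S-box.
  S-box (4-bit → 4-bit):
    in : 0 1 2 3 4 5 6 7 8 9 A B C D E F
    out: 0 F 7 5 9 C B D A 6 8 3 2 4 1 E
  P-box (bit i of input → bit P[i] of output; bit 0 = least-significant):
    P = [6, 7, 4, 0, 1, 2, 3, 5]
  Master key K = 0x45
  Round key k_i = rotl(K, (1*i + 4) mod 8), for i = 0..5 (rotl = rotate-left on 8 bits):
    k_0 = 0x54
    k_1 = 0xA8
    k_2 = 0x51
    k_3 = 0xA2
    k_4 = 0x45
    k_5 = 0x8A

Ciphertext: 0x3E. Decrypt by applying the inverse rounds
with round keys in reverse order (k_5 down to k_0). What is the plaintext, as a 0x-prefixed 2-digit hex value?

0x30

s_0 = ciphertext = 0x3E
s_1 = InvRound(s_0, k_5) = 0x89
s_2 = InvRound(s_1, k_4) = 0x9B
s_3 = InvRound(s_2, k_3) = 0x55
s_4 = InvRound(s_3, k_2) = 0xC0
s_5 = InvRound(s_4, k_1) = 0x5E
s_6 = InvRound(s_5, k_0) = 0x30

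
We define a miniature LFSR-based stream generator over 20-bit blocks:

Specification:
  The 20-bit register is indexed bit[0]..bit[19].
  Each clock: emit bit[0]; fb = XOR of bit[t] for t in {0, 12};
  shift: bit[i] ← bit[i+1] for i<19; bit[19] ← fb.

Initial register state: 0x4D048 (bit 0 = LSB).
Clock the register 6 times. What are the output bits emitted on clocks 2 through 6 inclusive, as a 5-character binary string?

reg_0 = 0x4D048
clock 1: out=0, reg = 0xA6824
clock 2: out=0, reg = 0x53412
clock 3: out=0, reg = 0xA9A09
clock 4: out=1, reg = 0x54D04
clock 5: out=0, reg = 0x2A682
clock 6: out=0, reg = 0x15341

00100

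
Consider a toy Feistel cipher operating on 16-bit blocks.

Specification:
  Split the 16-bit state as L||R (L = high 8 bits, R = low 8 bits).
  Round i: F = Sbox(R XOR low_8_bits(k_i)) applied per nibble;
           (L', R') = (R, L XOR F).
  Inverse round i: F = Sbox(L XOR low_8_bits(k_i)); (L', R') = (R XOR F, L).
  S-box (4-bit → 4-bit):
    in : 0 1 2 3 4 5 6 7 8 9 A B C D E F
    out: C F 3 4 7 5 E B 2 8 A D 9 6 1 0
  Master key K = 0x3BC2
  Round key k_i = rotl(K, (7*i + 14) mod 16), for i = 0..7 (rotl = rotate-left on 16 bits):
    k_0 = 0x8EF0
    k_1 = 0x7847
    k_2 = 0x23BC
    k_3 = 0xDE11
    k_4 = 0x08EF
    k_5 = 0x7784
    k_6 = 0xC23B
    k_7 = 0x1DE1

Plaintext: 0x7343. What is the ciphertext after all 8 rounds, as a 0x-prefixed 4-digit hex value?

0x136B

s_0 = plaintext = 0x7343
s_1 = Round(s_0, k_0) = 0x43A7
s_2 = Round(s_1, k_1) = 0xA75F
s_3 = Round(s_2, k_2) = 0x5FB3
s_4 = Round(s_3, k_3) = 0xB3FC
s_5 = Round(s_4, k_4) = 0xFC47
s_6 = Round(s_5, k_5) = 0x4768
s_7 = Round(s_6, k_6) = 0x6813
s_8 = Round(s_7, k_7) = 0x136B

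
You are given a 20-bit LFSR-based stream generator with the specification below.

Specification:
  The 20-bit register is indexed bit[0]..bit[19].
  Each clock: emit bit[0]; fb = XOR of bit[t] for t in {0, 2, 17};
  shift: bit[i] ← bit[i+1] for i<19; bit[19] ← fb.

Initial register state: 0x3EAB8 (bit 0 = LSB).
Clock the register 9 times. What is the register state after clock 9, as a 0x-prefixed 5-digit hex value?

0xB79F5

reg_0 = 0x3EAB8
clock 1: out=0, reg = 0x9F55C
clock 2: out=0, reg = 0xCFAAE
clock 3: out=0, reg = 0xE7D57
clock 4: out=1, reg = 0xF3EAB
clock 5: out=1, reg = 0x79F55
clock 6: out=1, reg = 0xBCFAA
clock 7: out=0, reg = 0xDE7D5
clock 8: out=1, reg = 0x6F3EA
clock 9: out=0, reg = 0xB79F5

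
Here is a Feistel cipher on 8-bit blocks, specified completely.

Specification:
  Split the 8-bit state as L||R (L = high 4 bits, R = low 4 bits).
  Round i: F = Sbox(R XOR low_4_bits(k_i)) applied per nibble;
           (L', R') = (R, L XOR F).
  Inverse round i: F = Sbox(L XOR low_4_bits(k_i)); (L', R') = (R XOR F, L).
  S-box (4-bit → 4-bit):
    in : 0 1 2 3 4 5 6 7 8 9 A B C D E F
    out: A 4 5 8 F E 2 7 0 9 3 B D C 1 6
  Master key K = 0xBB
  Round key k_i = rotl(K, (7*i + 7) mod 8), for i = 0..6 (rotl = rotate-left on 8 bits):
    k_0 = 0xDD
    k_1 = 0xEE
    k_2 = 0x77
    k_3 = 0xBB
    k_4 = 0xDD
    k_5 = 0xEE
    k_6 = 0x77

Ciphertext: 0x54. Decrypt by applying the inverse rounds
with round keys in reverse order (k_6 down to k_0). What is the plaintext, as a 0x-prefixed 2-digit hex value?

0x88

s_0 = ciphertext = 0x54
s_1 = InvRound(s_0, k_6) = 0x15
s_2 = InvRound(s_1, k_5) = 0x31
s_3 = InvRound(s_2, k_4) = 0x03
s_4 = InvRound(s_3, k_3) = 0x80
s_5 = InvRound(s_4, k_2) = 0x68
s_6 = InvRound(s_5, k_1) = 0x86
s_7 = InvRound(s_6, k_0) = 0x88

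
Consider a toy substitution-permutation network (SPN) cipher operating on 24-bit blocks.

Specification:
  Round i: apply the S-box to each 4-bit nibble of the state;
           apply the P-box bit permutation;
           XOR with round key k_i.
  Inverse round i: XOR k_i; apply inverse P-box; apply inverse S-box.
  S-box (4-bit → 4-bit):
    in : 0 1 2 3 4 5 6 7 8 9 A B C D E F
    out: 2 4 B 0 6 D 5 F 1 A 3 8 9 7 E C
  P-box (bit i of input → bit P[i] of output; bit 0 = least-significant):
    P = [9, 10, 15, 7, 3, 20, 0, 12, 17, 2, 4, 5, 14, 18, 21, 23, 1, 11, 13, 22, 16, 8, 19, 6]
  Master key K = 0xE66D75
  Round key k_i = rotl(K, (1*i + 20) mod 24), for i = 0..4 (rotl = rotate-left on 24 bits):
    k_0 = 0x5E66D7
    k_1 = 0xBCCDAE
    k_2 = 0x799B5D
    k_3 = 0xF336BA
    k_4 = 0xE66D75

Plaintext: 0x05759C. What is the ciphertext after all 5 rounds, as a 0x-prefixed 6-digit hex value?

s_0 = plaintext = 0x05759C
s_1 = Round(s_0, k_0) = 0xA81565
s_2 = Round(s_1, k_1) = 0x9F4E15
s_3 = Round(s_2, k_2) = 0x1D38A8
s_4 = Round(s_3, k_3) = 0xE91CB0
s_5 = Round(s_4, k_4) = 0x8C7015

0x8C7015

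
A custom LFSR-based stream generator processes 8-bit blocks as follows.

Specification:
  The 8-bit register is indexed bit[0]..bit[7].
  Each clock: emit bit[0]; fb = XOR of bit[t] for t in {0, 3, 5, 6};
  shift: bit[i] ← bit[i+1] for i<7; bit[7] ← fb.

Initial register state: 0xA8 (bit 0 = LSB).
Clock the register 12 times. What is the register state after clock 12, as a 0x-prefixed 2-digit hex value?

reg_0 = 0xA8
clock 1: out=0, reg = 0x54
clock 2: out=0, reg = 0xAA
clock 3: out=0, reg = 0x55
clock 4: out=1, reg = 0x2A
clock 5: out=0, reg = 0x15
clock 6: out=1, reg = 0x8A
clock 7: out=0, reg = 0xC5
clock 8: out=1, reg = 0x62
clock 9: out=0, reg = 0x31
clock 10: out=1, reg = 0x18
clock 11: out=0, reg = 0x8C
clock 12: out=0, reg = 0xC6

0xC6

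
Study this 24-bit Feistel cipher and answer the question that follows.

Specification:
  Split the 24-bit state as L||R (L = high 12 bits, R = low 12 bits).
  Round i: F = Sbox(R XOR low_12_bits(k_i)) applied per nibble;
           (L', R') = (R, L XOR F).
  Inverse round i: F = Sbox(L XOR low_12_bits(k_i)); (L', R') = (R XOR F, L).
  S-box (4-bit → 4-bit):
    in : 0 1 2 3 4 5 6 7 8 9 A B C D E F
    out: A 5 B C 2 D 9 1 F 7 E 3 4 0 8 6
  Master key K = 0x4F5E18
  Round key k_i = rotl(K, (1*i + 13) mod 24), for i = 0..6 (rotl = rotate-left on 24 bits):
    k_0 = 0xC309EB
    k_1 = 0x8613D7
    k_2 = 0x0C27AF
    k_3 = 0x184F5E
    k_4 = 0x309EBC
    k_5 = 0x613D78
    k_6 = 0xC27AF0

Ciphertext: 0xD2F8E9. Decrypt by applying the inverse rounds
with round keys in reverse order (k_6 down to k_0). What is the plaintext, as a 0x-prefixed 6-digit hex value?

0x03B38D

s_0 = ciphertext = 0xD2F8E9
s_1 = InvRound(s_0, k_6) = 0x9EFD2F
s_2 = InvRound(s_1, k_5) = 0xF5E9EF
s_3 = InvRound(s_2, k_4) = 0xC64F5E
s_4 = InvRound(s_3, k_3) = 0x390C64
s_5 = InvRound(s_4, k_2) = 0xEA2390
s_6 = InvRound(s_5, k_1) = 0x38DEA2
s_7 = InvRound(s_6, k_0) = 0x03B38D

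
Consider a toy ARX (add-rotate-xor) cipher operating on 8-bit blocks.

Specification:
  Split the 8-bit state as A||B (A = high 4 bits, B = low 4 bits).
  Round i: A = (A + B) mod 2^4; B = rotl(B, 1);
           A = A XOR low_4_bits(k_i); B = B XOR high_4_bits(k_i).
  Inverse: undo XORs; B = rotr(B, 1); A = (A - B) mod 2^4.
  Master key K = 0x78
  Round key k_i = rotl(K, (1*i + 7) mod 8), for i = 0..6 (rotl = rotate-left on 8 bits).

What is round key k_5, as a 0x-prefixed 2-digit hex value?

K = 0x78
k_0 = rotl(K, (1*0+7) mod 8) = rotl(K, 7) = 0x3C
k_1 = rotl(K, (1*1+7) mod 8) = rotl(K, 0) = 0x78
k_2 = rotl(K, (1*2+7) mod 8) = rotl(K, 1) = 0xF0
k_3 = rotl(K, (1*3+7) mod 8) = rotl(K, 2) = 0xE1
k_4 = rotl(K, (1*4+7) mod 8) = rotl(K, 3) = 0xC3
k_5 = rotl(K, (1*5+7) mod 8) = rotl(K, 4) = 0x87

0x87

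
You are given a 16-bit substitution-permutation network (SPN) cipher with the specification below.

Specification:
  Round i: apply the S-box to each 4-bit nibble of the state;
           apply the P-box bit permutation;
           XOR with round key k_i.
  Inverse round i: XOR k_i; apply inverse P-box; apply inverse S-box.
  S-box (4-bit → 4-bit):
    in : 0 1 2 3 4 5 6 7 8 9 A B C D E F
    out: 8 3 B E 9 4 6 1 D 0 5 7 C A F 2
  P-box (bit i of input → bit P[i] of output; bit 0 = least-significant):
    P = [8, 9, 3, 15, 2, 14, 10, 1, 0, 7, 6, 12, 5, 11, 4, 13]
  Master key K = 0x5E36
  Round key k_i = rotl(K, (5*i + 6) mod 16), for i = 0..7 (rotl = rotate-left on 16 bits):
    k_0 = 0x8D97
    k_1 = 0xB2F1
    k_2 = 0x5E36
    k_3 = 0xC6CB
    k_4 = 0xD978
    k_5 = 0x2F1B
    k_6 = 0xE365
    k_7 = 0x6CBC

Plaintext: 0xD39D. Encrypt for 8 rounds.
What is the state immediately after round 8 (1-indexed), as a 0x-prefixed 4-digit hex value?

0x424A

s_0 = plaintext = 0xD39D
s_1 = Round(s_0, k_0) = 0x3757
s_2 = Round(s_1, k_1) = 0x9FE0
s_3 = Round(s_2, k_2) = 0x9AB0
s_4 = Round(s_3, k_3) = 0x028E
s_5 = Round(s_4, k_4) = 0x6EF7
s_6 = Round(s_5, k_5) = 0x76CA
s_7 = Round(s_6, k_6) = 0xE68F
s_8 = Round(s_7, k_7) = 0x424A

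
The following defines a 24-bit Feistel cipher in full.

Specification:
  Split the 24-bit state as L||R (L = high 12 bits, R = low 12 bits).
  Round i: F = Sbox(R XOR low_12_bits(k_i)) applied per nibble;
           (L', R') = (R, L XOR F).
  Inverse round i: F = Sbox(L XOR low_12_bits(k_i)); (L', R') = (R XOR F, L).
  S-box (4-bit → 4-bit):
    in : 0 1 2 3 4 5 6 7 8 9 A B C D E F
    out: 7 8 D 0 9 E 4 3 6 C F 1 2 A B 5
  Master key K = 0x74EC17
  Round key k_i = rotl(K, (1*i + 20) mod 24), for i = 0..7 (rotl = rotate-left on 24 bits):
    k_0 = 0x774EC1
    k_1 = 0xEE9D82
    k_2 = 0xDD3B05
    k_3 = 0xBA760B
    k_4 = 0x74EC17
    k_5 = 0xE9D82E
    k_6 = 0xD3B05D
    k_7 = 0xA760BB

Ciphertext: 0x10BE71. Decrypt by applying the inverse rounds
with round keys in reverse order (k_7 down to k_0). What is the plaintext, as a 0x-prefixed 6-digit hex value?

s_0 = ciphertext = 0x10BE71
s_1 = InvRound(s_0, k_7) = 0x66610B
s_2 = InvRound(s_1, k_6) = 0x50A666
s_3 = InvRound(s_2, k_5) = 0xCBF50A
s_4 = InvRound(s_3, k_4) = 0x2FCCBF
s_5 = InvRound(s_4, k_3) = 0x5EC2FC
s_6 = InvRound(s_5, k_2) = 0x9405EC
s_7 = InvRound(s_6, k_1) = 0xCC1940
s_8 = InvRound(s_7, k_0) = 0x437CC1

0x437CC1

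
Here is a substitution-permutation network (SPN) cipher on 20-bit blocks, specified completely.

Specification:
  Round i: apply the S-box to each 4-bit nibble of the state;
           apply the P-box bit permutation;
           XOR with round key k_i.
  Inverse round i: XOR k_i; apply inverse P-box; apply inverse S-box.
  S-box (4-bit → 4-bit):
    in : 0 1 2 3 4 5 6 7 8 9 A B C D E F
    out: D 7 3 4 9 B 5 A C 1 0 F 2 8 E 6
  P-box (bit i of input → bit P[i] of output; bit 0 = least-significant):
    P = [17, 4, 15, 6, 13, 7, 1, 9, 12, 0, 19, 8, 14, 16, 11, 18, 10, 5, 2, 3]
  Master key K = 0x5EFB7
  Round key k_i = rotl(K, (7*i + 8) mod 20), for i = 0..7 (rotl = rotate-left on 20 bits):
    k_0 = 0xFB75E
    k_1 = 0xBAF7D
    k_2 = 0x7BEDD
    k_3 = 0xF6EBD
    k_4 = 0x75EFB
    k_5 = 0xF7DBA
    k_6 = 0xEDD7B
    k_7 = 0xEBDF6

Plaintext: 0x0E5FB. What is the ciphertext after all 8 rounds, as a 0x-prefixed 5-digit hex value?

0xC51F8

s_0 = plaintext = 0x0E5FB
s_1 = Round(s_0, k_0) = 0x82A81
s_2 = Round(s_1, k_1) = 0x86D63
s_3 = Round(s_2, k_2) = 0x757D3
s_4 = Round(s_3, k_3) = 0xAAD94
s_5 = Round(s_4, k_4) = 0x57FBB
s_6 = Round(s_5, k_5) = 0x0DB41
s_7 = Round(s_6, k_6) = 0x06A66
s_8 = Round(s_7, k_7) = 0xC51F8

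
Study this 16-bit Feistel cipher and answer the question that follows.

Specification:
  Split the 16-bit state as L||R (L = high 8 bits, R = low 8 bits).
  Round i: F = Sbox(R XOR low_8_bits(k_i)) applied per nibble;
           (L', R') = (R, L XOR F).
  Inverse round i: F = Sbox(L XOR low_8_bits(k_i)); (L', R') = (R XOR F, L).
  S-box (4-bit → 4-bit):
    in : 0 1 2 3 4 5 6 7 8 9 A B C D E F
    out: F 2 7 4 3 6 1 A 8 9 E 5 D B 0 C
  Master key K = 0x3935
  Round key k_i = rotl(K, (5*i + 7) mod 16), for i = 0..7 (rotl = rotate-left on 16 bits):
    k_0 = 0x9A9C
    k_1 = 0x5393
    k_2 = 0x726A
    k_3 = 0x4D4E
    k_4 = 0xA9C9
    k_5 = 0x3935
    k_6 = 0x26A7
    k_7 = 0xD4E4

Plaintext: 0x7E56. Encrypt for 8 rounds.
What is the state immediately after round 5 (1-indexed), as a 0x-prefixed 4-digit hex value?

s_0 = plaintext = 0x7E56
s_1 = Round(s_0, k_0) = 0x56A0
s_2 = Round(s_1, k_1) = 0xA012
s_3 = Round(s_2, k_2) = 0x1208
s_4 = Round(s_3, k_3) = 0x0823
s_5 = Round(s_4, k_4) = 0x2306
s_6 = Round(s_5, k_5) = 0x0667
s_7 = Round(s_6, k_6) = 0x67D9
s_8 = Round(s_7, k_7) = 0xD92C

0x2306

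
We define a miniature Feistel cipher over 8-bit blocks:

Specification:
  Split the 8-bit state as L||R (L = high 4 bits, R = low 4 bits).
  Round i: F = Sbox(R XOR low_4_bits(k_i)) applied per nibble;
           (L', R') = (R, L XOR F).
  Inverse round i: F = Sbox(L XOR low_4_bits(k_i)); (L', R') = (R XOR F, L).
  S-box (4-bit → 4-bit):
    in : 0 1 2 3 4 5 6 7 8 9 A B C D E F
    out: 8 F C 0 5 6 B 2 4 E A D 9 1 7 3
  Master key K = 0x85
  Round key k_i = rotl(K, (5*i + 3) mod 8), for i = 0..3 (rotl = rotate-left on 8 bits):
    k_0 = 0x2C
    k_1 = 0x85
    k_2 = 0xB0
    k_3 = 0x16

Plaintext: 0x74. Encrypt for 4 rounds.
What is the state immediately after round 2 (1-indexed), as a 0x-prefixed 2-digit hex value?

s_0 = plaintext = 0x74
s_1 = Round(s_0, k_0) = 0x43
s_2 = Round(s_1, k_1) = 0x3F
s_3 = Round(s_2, k_2) = 0xF0
s_4 = Round(s_3, k_3) = 0x04

0x3F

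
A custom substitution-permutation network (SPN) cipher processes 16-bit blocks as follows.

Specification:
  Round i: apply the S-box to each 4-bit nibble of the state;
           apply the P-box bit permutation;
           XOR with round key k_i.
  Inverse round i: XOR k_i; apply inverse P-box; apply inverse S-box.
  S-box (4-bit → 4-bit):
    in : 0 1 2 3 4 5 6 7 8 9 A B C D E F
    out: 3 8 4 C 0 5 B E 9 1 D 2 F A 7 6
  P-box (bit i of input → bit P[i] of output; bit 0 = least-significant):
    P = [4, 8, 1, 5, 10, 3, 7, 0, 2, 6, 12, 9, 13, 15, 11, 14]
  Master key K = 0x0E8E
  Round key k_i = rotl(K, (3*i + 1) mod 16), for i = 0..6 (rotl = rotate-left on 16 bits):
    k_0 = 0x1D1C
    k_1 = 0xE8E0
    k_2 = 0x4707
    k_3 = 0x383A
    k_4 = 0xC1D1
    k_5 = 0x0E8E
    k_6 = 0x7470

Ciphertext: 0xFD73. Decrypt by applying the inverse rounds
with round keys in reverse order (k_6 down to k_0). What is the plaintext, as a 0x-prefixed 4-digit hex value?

s_0 = ciphertext = 0xFD73
s_1 = InvRound(s_0, k_6) = 0xF41F
s_2 = InvRound(s_1, k_5) = 0xC339
s_3 = InvRound(s_2, k_4) = 0x4DF1
s_4 = InvRound(s_3, k_3) = 0x8FCF
s_5 = InvRound(s_4, k_2) = 0x7BF4
s_6 = InvRound(s_5, k_1) = 0xBA40
s_7 = InvRound(s_6, k_0) = 0x0600

0x0600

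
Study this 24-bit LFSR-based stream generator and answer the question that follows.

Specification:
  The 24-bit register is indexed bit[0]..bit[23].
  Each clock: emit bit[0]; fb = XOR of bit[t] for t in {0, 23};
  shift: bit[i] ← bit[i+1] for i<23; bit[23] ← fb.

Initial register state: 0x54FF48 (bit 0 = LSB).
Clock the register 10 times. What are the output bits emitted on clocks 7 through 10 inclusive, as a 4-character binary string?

1011

reg_0 = 0x54FF48
clock 1: out=0, reg = 0x2A7FA4
clock 2: out=0, reg = 0x153FD2
clock 3: out=0, reg = 0x0A9FE9
clock 4: out=1, reg = 0x854FF4
clock 5: out=0, reg = 0xC2A7FA
clock 6: out=0, reg = 0xE153FD
clock 7: out=1, reg = 0x70A9FE
clock 8: out=0, reg = 0x3854FF
clock 9: out=1, reg = 0x9C2A7F
clock 10: out=1, reg = 0x4E153F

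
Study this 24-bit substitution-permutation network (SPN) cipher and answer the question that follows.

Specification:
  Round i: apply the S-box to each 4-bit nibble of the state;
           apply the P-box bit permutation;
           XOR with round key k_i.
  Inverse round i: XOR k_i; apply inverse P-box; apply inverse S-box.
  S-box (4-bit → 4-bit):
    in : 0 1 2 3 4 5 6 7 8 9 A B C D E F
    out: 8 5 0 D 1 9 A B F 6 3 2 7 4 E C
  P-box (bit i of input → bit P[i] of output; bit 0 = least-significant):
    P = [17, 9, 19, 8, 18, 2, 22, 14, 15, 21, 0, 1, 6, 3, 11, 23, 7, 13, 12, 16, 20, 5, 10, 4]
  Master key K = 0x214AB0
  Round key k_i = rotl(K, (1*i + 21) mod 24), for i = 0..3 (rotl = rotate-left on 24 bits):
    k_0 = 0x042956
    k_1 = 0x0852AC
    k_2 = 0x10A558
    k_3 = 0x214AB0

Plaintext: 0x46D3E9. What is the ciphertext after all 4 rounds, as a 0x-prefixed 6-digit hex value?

s_0 = plaintext = 0x46D3E9
s_1 = Round(s_0, k_0) = 0x5DC351
s_2 = Round(s_1, k_1) = 0x168AF7
s_3 = Round(s_2, k_2) = 0xE34A10
s_4 = Round(s_3, k_3) = 0x44DF40

0x44DF40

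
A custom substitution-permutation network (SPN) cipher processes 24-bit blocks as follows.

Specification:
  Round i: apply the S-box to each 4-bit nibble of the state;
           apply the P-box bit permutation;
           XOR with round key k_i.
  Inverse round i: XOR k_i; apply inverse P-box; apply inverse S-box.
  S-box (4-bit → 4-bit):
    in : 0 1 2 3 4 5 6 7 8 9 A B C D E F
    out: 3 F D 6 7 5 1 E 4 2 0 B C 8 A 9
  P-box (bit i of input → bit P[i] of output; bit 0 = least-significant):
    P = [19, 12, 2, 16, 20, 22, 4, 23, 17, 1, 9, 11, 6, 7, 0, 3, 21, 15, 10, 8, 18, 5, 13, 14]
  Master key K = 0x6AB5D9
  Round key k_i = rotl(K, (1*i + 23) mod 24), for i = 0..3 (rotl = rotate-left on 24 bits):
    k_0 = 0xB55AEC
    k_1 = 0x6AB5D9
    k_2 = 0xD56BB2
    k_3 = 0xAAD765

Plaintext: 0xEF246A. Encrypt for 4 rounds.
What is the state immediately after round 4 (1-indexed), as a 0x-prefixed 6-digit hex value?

s_0 = plaintext = 0xEF246A
s_1 = Round(s_0, k_0) = 0x871987
s_2 = Round(s_1, k_1) = 0x6B0006
s_3 = Round(s_2, k_2) = 0xABEA70
s_4 = Round(s_3, k_3) = 0x4246FD

0x4246FD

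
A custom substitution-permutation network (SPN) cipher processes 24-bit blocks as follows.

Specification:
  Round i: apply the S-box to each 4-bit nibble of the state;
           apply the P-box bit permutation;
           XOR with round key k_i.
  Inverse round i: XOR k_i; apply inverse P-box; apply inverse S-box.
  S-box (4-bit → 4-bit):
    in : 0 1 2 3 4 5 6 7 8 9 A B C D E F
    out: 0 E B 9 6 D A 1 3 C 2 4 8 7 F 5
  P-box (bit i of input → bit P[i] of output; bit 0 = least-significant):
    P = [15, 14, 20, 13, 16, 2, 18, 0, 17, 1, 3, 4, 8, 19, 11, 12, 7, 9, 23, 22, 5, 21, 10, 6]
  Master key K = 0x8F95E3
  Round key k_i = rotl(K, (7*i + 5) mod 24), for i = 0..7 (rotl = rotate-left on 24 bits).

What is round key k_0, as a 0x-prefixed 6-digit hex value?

0xF2BC71

K = 0x8F95E3
k_0 = rotl(K, (7*0+5) mod 24) = rotl(K, 5) = 0xF2BC71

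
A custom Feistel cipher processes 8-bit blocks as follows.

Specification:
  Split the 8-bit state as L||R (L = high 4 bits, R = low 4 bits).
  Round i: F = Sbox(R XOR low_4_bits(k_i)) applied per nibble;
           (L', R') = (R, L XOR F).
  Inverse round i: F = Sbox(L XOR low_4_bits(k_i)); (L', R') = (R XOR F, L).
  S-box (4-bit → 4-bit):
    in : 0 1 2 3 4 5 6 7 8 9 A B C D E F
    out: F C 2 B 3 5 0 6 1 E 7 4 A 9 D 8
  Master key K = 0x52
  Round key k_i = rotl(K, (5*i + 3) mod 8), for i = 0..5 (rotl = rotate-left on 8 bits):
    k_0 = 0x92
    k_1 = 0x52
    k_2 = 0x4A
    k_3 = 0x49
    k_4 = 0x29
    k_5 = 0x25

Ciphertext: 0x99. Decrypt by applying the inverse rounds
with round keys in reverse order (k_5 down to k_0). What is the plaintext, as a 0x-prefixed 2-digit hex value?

s_0 = ciphertext = 0x99
s_1 = InvRound(s_0, k_5) = 0x39
s_2 = InvRound(s_1, k_4) = 0xE3
s_3 = InvRound(s_2, k_3) = 0x5E
s_4 = InvRound(s_3, k_2) = 0x65
s_5 = InvRound(s_4, k_1) = 0x66
s_6 = InvRound(s_5, k_0) = 0x56

0x56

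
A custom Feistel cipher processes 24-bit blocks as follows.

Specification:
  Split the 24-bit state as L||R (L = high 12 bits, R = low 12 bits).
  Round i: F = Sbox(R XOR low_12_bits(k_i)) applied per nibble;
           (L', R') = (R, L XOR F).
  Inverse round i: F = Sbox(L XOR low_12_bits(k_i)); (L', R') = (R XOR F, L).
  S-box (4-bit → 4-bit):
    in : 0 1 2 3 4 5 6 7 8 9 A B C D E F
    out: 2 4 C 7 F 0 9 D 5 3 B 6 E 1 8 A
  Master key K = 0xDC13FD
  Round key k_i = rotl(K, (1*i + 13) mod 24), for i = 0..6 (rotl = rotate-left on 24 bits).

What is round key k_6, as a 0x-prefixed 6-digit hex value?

0xEEE09F

K = 0xDC13FD
k_0 = rotl(K, (1*0+13) mod 24) = rotl(K, 13) = 0x7FBB82
k_1 = rotl(K, (1*1+13) mod 24) = rotl(K, 14) = 0xFF7704
k_2 = rotl(K, (1*2+13) mod 24) = rotl(K, 15) = 0xFEEE09
k_3 = rotl(K, (1*3+13) mod 24) = rotl(K, 16) = 0xFDDC13
k_4 = rotl(K, (1*4+13) mod 24) = rotl(K, 17) = 0xFBB827
k_5 = rotl(K, (1*5+13) mod 24) = rotl(K, 18) = 0xF7704F
k_6 = rotl(K, (1*6+13) mod 24) = rotl(K, 19) = 0xEEE09F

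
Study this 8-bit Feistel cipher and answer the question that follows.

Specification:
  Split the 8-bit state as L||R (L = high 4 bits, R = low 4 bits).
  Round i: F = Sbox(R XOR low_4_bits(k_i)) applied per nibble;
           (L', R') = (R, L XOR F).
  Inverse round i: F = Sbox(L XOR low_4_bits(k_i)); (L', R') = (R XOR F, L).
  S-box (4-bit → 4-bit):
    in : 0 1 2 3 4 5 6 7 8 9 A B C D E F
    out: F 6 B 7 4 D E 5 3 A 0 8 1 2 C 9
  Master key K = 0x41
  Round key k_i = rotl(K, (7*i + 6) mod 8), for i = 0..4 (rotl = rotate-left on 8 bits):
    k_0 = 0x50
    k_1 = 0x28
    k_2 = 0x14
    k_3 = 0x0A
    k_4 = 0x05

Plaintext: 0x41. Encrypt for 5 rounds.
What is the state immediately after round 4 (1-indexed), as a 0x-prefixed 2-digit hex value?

0xFC

s_0 = plaintext = 0x41
s_1 = Round(s_0, k_0) = 0x12
s_2 = Round(s_1, k_1) = 0x21
s_3 = Round(s_2, k_2) = 0x1F
s_4 = Round(s_3, k_3) = 0xFC
s_5 = Round(s_4, k_4) = 0xC5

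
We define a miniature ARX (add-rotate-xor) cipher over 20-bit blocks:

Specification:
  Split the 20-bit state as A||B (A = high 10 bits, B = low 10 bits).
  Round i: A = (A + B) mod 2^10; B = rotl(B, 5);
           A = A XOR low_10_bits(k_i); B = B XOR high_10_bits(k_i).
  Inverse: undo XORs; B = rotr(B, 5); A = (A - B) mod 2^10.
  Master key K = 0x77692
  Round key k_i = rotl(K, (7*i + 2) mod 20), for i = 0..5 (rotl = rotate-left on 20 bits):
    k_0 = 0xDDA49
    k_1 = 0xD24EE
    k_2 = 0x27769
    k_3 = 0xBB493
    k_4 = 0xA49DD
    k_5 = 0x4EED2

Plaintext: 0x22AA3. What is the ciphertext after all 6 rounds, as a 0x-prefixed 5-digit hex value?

0xF4117

s_0 = plaintext = 0x22AA3
s_1 = Round(s_0, k_0) = 0x59303
s_2 = Round(s_1, k_1) = 0x22731
s_3 = Round(s_2, k_2) = 0x34EA4
s_4 = Round(s_3, k_3) = 0xF9278
s_5 = Round(s_4, k_4) = 0xE0581
s_6 = Round(s_5, k_5) = 0xF4117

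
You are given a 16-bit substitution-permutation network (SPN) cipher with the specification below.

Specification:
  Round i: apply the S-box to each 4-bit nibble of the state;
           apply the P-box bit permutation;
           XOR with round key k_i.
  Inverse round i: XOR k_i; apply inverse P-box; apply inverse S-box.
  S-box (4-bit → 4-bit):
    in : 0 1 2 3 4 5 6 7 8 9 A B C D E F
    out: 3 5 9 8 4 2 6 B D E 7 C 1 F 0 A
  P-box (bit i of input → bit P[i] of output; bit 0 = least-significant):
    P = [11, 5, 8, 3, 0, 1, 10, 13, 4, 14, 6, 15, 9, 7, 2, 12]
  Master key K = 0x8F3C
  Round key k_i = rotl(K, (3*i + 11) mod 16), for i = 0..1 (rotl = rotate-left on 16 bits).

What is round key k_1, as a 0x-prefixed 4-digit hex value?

0x23CF

K = 0x8F3C
k_0 = rotl(K, (3*0+11) mod 16) = rotl(K, 11) = 0xE479
k_1 = rotl(K, (3*1+11) mod 16) = rotl(K, 14) = 0x23CF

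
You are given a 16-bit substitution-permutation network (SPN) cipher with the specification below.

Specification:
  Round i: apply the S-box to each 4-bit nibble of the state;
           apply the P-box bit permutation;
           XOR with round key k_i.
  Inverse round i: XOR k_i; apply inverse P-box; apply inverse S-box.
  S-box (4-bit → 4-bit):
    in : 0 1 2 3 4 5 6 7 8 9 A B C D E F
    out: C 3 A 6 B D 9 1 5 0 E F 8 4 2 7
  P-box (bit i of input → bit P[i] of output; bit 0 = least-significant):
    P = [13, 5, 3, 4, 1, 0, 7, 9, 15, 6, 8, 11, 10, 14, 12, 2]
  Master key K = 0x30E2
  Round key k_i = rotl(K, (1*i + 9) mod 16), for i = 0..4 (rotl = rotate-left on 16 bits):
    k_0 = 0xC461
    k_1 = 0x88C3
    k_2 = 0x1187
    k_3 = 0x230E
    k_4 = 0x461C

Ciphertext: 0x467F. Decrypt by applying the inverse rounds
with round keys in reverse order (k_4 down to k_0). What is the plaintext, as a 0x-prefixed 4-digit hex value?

s_0 = ciphertext = 0x467F
s_1 = InvRound(s_0, k_4) = 0x9E1E
s_2 = InvRound(s_1, k_3) = 0x8596
s_3 = InvRound(s_2, k_2) = 0x87EC
s_4 = InvRound(s_3, k_1) = 0x6043
s_5 = InvRound(s_4, k_0) = 0x7771

0x7771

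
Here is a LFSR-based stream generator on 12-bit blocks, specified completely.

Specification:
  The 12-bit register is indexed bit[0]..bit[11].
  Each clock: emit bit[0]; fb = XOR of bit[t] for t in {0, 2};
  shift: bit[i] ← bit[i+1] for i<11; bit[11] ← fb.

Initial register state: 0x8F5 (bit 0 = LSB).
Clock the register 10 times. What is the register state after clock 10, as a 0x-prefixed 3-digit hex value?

reg_0 = 0x8F5
clock 1: out=1, reg = 0x47A
clock 2: out=0, reg = 0x23D
clock 3: out=1, reg = 0x11E
clock 4: out=0, reg = 0x88F
clock 5: out=1, reg = 0x447
clock 6: out=1, reg = 0x223
clock 7: out=1, reg = 0x911
clock 8: out=1, reg = 0xC88
clock 9: out=0, reg = 0x644
clock 10: out=0, reg = 0xB22

0xB22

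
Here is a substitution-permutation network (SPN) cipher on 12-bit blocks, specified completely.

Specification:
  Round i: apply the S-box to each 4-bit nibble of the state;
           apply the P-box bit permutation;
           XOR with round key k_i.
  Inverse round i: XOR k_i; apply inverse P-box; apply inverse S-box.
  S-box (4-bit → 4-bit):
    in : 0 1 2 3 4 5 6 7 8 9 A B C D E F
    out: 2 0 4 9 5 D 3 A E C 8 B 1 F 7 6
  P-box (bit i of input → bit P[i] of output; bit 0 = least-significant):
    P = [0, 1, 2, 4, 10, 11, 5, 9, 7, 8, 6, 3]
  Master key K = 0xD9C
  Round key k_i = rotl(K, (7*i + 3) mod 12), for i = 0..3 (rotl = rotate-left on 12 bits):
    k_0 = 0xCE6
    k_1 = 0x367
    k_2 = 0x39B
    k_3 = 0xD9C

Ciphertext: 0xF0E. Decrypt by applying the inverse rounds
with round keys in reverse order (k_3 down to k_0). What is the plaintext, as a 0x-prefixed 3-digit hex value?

0xBDF

s_0 = ciphertext = 0xF0E
s_1 = InvRound(s_0, k_3) = 0xCA7
s_2 = InvRound(s_1, k_2) = 0x7D9
s_3 = InvRound(s_2, k_1) = 0x348
s_4 = InvRound(s_3, k_0) = 0xBDF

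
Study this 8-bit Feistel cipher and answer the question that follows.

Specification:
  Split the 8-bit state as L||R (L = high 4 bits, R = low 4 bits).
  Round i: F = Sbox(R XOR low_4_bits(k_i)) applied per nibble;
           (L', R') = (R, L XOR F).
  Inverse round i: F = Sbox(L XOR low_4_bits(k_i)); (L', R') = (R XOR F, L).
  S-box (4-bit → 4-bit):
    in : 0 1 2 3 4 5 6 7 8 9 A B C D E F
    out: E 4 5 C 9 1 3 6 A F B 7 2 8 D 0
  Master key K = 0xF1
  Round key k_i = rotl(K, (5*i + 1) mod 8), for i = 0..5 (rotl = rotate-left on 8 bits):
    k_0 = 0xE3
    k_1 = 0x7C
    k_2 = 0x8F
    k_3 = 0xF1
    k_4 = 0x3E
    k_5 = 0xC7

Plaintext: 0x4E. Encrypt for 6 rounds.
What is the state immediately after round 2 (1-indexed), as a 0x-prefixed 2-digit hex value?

s_0 = plaintext = 0x4E
s_1 = Round(s_0, k_0) = 0xEC
s_2 = Round(s_1, k_1) = 0xC0
s_3 = Round(s_2, k_2) = 0x0C
s_4 = Round(s_3, k_3) = 0xC8
s_5 = Round(s_4, k_4) = 0x8F
s_6 = Round(s_5, k_5) = 0xF2

0xC0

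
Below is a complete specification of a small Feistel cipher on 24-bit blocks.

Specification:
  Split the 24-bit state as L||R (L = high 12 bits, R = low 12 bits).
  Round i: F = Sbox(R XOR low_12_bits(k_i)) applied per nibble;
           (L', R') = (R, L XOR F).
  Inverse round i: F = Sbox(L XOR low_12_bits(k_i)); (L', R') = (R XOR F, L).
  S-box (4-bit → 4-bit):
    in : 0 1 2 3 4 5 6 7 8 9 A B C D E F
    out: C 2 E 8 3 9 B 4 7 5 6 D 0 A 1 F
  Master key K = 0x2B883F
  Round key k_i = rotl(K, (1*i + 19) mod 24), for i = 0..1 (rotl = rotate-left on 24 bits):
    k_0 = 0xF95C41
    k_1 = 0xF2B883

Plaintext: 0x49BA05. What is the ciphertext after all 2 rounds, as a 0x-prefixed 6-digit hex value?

0xFA8EE8

s_0 = plaintext = 0x49BA05
s_1 = Round(s_0, k_0) = 0xA05FA8
s_2 = Round(s_1, k_1) = 0xFA8EE8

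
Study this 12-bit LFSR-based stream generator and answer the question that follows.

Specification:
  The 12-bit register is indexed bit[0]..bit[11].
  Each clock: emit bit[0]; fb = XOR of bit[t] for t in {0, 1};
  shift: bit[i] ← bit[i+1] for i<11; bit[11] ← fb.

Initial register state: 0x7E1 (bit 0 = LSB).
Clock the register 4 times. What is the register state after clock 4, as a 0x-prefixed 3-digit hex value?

reg_0 = 0x7E1
clock 1: out=1, reg = 0xBF0
clock 2: out=0, reg = 0x5F8
clock 3: out=0, reg = 0x2FC
clock 4: out=0, reg = 0x17E

0x17E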